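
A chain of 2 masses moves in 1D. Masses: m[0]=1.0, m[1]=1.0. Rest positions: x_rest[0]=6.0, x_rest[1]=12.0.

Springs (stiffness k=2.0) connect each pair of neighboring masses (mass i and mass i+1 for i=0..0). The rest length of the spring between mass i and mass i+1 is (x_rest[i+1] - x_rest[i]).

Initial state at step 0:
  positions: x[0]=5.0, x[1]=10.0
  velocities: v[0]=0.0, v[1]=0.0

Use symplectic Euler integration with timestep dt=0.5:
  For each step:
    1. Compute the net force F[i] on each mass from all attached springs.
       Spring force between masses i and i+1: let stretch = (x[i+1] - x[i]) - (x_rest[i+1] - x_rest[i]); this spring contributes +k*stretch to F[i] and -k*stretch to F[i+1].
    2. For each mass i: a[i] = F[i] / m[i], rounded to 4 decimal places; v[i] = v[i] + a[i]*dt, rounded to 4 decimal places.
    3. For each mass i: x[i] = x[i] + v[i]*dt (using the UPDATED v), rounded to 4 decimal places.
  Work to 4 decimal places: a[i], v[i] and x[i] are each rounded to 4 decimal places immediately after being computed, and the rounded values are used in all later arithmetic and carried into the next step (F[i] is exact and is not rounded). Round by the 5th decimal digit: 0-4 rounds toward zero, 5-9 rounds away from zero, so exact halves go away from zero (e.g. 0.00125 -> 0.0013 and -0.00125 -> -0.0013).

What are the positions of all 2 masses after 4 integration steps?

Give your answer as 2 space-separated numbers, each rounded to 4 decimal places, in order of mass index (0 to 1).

Step 0: x=[5.0000 10.0000] v=[0.0000 0.0000]
Step 1: x=[4.5000 10.5000] v=[-1.0000 1.0000]
Step 2: x=[4.0000 11.0000] v=[-1.0000 1.0000]
Step 3: x=[4.0000 11.0000] v=[0.0000 0.0000]
Step 4: x=[4.5000 10.5000] v=[1.0000 -1.0000]

Answer: 4.5000 10.5000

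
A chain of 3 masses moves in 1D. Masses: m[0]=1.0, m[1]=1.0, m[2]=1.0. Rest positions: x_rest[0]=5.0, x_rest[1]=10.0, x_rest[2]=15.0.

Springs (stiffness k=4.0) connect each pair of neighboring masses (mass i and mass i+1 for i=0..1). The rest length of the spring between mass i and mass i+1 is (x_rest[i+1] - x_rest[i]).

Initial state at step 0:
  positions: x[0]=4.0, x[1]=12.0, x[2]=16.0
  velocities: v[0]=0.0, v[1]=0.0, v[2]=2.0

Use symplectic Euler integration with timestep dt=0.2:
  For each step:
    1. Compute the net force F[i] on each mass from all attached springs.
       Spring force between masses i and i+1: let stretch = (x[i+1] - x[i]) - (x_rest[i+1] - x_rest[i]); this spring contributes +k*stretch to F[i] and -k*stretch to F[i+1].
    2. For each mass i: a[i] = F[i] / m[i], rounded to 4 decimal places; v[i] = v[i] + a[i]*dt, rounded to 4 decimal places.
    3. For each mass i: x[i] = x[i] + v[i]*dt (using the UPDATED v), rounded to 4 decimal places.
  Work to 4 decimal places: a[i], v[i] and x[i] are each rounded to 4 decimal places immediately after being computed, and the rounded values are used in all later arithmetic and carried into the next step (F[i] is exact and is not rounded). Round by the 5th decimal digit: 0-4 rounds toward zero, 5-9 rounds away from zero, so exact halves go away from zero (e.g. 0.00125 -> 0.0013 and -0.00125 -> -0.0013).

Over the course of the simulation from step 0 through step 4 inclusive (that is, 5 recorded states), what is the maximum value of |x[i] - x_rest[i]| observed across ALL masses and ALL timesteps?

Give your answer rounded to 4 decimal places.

Answer: 2.3541

Derivation:
Step 0: x=[4.0000 12.0000 16.0000] v=[0.0000 0.0000 2.0000]
Step 1: x=[4.4800 11.3600 16.5600] v=[2.4000 -3.2000 2.8000]
Step 2: x=[5.2608 10.4512 17.0880] v=[3.9040 -4.5440 2.6400]
Step 3: x=[6.0721 9.7738 17.3541] v=[4.0563 -3.3869 1.3306]
Step 4: x=[6.6756 9.7170 17.2074] v=[3.0177 -0.2840 -0.7336]
Max displacement = 2.3541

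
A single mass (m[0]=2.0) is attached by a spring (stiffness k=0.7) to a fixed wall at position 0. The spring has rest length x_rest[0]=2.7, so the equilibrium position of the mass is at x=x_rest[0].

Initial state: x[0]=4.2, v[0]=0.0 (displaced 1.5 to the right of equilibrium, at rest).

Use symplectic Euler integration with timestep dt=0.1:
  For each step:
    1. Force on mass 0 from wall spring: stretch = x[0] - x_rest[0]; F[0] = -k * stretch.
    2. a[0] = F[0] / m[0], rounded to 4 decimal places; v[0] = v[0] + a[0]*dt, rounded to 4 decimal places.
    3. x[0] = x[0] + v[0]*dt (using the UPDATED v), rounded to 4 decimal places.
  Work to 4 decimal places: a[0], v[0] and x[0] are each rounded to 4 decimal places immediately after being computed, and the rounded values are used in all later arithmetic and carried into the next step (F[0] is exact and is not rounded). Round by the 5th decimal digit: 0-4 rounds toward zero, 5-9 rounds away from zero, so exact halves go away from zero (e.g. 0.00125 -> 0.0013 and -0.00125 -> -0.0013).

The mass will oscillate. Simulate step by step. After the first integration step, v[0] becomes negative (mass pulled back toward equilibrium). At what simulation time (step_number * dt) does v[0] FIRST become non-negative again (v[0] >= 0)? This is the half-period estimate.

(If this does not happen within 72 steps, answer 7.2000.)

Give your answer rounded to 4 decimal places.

Answer: 5.4000

Derivation:
Step 0: x=[4.2000] v=[0.0000]
Step 1: x=[4.1948] v=[-0.0525]
Step 2: x=[4.1843] v=[-0.1048]
Step 3: x=[4.1686] v=[-0.1568]
Step 4: x=[4.1478] v=[-0.2082]
Step 5: x=[4.1219] v=[-0.2589]
Step 6: x=[4.0910] v=[-0.3087]
Step 7: x=[4.0553] v=[-0.3574]
Step 8: x=[4.0148] v=[-0.4048]
Step 9: x=[3.9697] v=[-0.4508]
Step 10: x=[3.9202] v=[-0.4952]
Step 11: x=[3.8664] v=[-0.5379]
Step 12: x=[3.8085] v=[-0.5787]
Step 13: x=[3.7468] v=[-0.6175]
Step 14: x=[3.6814] v=[-0.6541]
Step 15: x=[3.6126] v=[-0.6885]
Step 16: x=[3.5406] v=[-0.7204]
Step 17: x=[3.4656] v=[-0.7498]
Step 18: x=[3.3879] v=[-0.7766]
Step 19: x=[3.3078] v=[-0.8007]
Step 20: x=[3.2256] v=[-0.8220]
Step 21: x=[3.1416] v=[-0.8404]
Step 22: x=[3.0560] v=[-0.8559]
Step 23: x=[2.9692] v=[-0.8684]
Step 24: x=[2.8814] v=[-0.8778]
Step 25: x=[2.7930] v=[-0.8842]
Step 26: x=[2.7043] v=[-0.8875]
Step 27: x=[2.6155] v=[-0.8877]
Step 28: x=[2.5270] v=[-0.8847]
Step 29: x=[2.4391] v=[-0.8786]
Step 30: x=[2.3522] v=[-0.8695]
Step 31: x=[2.2665] v=[-0.8573]
Step 32: x=[2.1823] v=[-0.8421]
Step 33: x=[2.0999] v=[-0.8240]
Step 34: x=[2.0196] v=[-0.8030]
Step 35: x=[1.9417] v=[-0.7792]
Step 36: x=[1.8664] v=[-0.7527]
Step 37: x=[1.7941] v=[-0.7235]
Step 38: x=[1.7249] v=[-0.6918]
Step 39: x=[1.6591] v=[-0.6577]
Step 40: x=[1.5970] v=[-0.6213]
Step 41: x=[1.5387] v=[-0.5827]
Step 42: x=[1.4845] v=[-0.5421]
Step 43: x=[1.4345] v=[-0.4996]
Step 44: x=[1.3890] v=[-0.4553]
Step 45: x=[1.3481] v=[-0.4094]
Step 46: x=[1.3119] v=[-0.3621]
Step 47: x=[1.2806] v=[-0.3135]
Step 48: x=[1.2542] v=[-0.2638]
Step 49: x=[1.2329] v=[-0.2132]
Step 50: x=[1.2167] v=[-0.1619]
Step 51: x=[1.2057] v=[-0.1100]
Step 52: x=[1.1999] v=[-0.0577]
Step 53: x=[1.1994] v=[-0.0052]
Step 54: x=[1.2041] v=[0.0473]
First v>=0 after going negative at step 54, time=5.4000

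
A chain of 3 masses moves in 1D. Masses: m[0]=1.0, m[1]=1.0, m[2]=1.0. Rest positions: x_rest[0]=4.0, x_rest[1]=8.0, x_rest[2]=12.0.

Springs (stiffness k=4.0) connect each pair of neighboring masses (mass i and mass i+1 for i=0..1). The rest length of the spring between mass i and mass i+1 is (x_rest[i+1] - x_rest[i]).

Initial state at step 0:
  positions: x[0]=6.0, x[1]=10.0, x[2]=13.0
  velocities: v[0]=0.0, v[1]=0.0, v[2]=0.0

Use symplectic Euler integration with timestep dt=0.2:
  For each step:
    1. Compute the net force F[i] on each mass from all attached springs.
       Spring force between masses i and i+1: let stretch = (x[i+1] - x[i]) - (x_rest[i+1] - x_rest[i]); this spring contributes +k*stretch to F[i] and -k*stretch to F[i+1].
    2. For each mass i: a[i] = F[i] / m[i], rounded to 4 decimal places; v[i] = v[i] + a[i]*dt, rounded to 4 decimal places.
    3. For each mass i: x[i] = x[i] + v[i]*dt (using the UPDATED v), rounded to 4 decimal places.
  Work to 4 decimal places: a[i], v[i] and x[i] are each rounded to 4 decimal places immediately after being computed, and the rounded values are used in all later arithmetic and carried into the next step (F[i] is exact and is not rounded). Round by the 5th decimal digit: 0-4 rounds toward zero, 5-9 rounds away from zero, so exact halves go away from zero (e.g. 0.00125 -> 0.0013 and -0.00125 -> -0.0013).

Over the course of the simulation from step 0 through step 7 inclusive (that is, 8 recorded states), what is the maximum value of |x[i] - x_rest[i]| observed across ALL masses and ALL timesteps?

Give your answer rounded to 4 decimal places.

Step 0: x=[6.0000 10.0000 13.0000] v=[0.0000 0.0000 0.0000]
Step 1: x=[6.0000 9.8400 13.1600] v=[0.0000 -0.8000 0.8000]
Step 2: x=[5.9744 9.5968 13.4288] v=[-0.1280 -1.2160 1.3440]
Step 3: x=[5.8884 9.3871 13.7245] v=[-0.4301 -1.0483 1.4784]
Step 4: x=[5.7222 9.3116 13.9662] v=[-0.8311 -0.3773 1.2085]
Step 5: x=[5.4903 9.4066 14.1032] v=[-1.1596 0.4749 0.6848]
Step 6: x=[5.2450 9.6264 14.1287] v=[-1.2266 1.0991 0.1275]
Step 7: x=[5.0607 9.8656 14.0738] v=[-0.9215 1.1958 -0.2743]
Max displacement = 2.1287

Answer: 2.1287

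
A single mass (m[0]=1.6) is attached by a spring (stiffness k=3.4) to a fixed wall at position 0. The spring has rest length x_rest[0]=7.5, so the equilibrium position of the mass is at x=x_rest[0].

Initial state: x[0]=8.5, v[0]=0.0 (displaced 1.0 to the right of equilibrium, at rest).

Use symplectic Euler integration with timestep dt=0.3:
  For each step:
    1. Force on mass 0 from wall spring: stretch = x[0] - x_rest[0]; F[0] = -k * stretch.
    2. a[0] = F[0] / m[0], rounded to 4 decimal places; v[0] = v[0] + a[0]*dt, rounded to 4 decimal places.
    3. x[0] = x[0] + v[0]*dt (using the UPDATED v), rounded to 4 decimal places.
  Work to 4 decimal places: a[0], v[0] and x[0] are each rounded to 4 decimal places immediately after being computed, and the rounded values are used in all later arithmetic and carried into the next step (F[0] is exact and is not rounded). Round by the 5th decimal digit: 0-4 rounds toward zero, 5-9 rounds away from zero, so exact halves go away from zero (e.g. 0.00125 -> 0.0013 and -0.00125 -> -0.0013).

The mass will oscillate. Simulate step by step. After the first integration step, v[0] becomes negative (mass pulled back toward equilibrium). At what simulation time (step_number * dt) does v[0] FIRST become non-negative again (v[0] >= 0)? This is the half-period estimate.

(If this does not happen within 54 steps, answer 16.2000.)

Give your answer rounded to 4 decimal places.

Step 0: x=[8.5000] v=[0.0000]
Step 1: x=[8.3088] v=[-0.6375]
Step 2: x=[7.9629] v=[-1.1531]
Step 3: x=[7.5284] v=[-1.4482]
Step 4: x=[7.0885] v=[-1.4663]
Step 5: x=[6.7273] v=[-1.2040]
Step 6: x=[6.5139] v=[-0.7114]
Step 7: x=[6.4891] v=[-0.0828]
Step 8: x=[6.6576] v=[0.5617]
First v>=0 after going negative at step 8, time=2.4000

Answer: 2.4000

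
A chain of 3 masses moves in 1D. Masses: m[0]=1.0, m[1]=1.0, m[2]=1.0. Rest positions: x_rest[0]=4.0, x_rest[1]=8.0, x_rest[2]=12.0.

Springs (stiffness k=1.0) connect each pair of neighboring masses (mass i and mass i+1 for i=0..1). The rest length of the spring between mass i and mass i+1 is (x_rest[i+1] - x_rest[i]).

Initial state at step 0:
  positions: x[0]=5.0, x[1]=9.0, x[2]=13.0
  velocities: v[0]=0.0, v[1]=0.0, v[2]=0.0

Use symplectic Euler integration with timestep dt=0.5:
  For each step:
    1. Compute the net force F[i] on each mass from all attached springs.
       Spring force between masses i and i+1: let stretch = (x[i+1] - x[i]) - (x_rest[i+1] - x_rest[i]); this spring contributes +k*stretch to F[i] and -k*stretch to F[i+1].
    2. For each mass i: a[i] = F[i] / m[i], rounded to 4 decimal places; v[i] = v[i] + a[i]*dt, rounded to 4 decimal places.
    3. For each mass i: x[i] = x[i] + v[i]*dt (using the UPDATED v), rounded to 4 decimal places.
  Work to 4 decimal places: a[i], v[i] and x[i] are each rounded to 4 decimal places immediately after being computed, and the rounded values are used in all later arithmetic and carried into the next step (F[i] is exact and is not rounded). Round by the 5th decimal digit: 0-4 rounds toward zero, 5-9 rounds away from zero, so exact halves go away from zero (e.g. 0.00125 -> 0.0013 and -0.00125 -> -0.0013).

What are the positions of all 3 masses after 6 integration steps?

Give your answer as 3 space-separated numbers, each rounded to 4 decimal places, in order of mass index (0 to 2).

Step 0: x=[5.0000 9.0000 13.0000] v=[0.0000 0.0000 0.0000]
Step 1: x=[5.0000 9.0000 13.0000] v=[0.0000 0.0000 0.0000]
Step 2: x=[5.0000 9.0000 13.0000] v=[0.0000 0.0000 0.0000]
Step 3: x=[5.0000 9.0000 13.0000] v=[0.0000 0.0000 0.0000]
Step 4: x=[5.0000 9.0000 13.0000] v=[0.0000 0.0000 0.0000]
Step 5: x=[5.0000 9.0000 13.0000] v=[0.0000 0.0000 0.0000]
Step 6: x=[5.0000 9.0000 13.0000] v=[0.0000 0.0000 0.0000]

Answer: 5.0000 9.0000 13.0000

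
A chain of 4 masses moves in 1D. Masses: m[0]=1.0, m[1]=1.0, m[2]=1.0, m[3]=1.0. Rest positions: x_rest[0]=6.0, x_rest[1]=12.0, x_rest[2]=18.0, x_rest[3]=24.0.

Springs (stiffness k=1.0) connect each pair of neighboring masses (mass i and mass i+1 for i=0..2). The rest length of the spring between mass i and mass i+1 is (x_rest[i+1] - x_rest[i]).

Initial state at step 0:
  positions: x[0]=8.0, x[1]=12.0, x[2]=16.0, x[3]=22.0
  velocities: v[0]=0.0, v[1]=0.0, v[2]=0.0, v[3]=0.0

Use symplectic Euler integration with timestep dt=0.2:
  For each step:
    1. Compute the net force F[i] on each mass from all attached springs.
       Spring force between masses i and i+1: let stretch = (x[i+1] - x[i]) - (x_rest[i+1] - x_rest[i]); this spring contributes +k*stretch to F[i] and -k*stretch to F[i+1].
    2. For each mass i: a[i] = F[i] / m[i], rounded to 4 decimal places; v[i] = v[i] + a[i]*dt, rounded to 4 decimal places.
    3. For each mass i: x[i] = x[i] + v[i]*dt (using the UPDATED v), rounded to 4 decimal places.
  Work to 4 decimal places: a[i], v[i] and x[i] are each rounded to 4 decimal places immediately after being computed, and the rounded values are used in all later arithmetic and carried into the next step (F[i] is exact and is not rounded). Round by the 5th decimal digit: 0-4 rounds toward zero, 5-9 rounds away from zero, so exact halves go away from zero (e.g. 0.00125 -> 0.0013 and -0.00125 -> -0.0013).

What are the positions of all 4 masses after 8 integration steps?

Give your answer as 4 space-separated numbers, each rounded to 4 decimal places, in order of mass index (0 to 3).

Step 0: x=[8.0000 12.0000 16.0000 22.0000] v=[0.0000 0.0000 0.0000 0.0000]
Step 1: x=[7.9200 12.0000 16.0800 22.0000] v=[-0.4000 0.0000 0.4000 0.0000]
Step 2: x=[7.7632 12.0000 16.2336 22.0032] v=[-0.7840 0.0000 0.7680 0.0160]
Step 3: x=[7.5359 11.9999 16.4486 22.0156] v=[-1.1366 -0.0006 1.0752 0.0621]
Step 4: x=[7.2471 11.9992 16.7084 22.0453] v=[-1.4438 -0.0037 1.2989 0.1487]
Step 5: x=[6.9084 11.9967 16.9933 22.1016] v=[-1.6934 -0.0123 1.4244 0.2813]
Step 6: x=[6.5333 11.9906 17.2826 22.1935] v=[-1.8757 -0.0306 1.4467 0.4596]
Step 7: x=[6.1365 11.9779 17.5567 22.3290] v=[-1.9842 -0.0637 1.3705 0.6774]
Step 8: x=[5.7333 11.9547 17.7985 22.5136] v=[-2.0159 -0.1162 1.2092 0.9229]

Answer: 5.7333 11.9547 17.7985 22.5136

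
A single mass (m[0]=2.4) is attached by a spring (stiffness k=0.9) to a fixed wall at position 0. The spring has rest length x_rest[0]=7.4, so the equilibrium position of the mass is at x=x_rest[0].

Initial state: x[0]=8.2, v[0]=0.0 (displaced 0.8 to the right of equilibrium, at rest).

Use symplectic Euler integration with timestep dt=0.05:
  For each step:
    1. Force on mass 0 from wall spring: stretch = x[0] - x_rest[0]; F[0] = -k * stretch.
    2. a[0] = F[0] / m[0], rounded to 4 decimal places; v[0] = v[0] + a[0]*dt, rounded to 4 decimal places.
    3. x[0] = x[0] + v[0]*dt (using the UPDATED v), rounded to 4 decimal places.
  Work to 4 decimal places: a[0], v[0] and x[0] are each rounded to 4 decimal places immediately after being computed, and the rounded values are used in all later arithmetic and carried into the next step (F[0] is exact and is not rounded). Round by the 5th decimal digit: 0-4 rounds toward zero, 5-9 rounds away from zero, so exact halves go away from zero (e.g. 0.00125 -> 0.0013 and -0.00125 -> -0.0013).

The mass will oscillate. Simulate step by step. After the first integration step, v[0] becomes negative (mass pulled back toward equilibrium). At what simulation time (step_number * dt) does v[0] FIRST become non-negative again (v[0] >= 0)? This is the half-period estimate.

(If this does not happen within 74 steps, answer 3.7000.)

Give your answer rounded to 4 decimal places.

Step 0: x=[8.2000] v=[0.0000]
Step 1: x=[8.1993] v=[-0.0150]
Step 2: x=[8.1978] v=[-0.0300]
Step 3: x=[8.1956] v=[-0.0450]
Step 4: x=[8.1926] v=[-0.0599]
Step 5: x=[8.1889] v=[-0.0748]
Step 6: x=[8.1844] v=[-0.0896]
Step 7: x=[8.1792] v=[-0.1043]
Step 8: x=[8.1733] v=[-0.1189]
Step 9: x=[8.1666] v=[-0.1334]
Step 10: x=[8.1592] v=[-0.1478]
Step 11: x=[8.1511] v=[-0.1620]
Step 12: x=[8.1423] v=[-0.1761]
Step 13: x=[8.1328] v=[-0.1900]
Step 14: x=[8.1226] v=[-0.2037]
Step 15: x=[8.1117] v=[-0.2173]
Step 16: x=[8.1002] v=[-0.2306]
Step 17: x=[8.0880] v=[-0.2437]
Step 18: x=[8.0752] v=[-0.2566]
Step 19: x=[8.0617] v=[-0.2693]
Step 20: x=[8.0476] v=[-0.2817]
Step 21: x=[8.0329] v=[-0.2938]
Step 22: x=[8.0176] v=[-0.3057]
Step 23: x=[8.0017] v=[-0.3173]
Step 24: x=[7.9853] v=[-0.3286]
Step 25: x=[7.9683] v=[-0.3396]
Step 26: x=[7.9508] v=[-0.3503]
Step 27: x=[7.9328] v=[-0.3606]
Step 28: x=[7.9143] v=[-0.3706]
Step 29: x=[7.8953] v=[-0.3802]
Step 30: x=[7.8758] v=[-0.3895]
Step 31: x=[7.8559] v=[-0.3984]
Step 32: x=[7.8356] v=[-0.4070]
Step 33: x=[7.8148] v=[-0.4152]
Step 34: x=[7.7937] v=[-0.4230]
Step 35: x=[7.7722] v=[-0.4304]
Step 36: x=[7.7503] v=[-0.4374]
Step 37: x=[7.7281] v=[-0.4440]
Step 38: x=[7.7056] v=[-0.4502]
Step 39: x=[7.6828] v=[-0.4559]
Step 40: x=[7.6597] v=[-0.4612]
Step 41: x=[7.6364] v=[-0.4661]
Step 42: x=[7.6129] v=[-0.4705]
Step 43: x=[7.5892] v=[-0.4745]
Step 44: x=[7.5653] v=[-0.4781]
Step 45: x=[7.5412] v=[-0.4812]
Step 46: x=[7.5170] v=[-0.4839]
Step 47: x=[7.4927] v=[-0.4861]
Step 48: x=[7.4683] v=[-0.4878]
Step 49: x=[7.4438] v=[-0.4891]
Step 50: x=[7.4193] v=[-0.4899]
Step 51: x=[7.3948] v=[-0.4903]
Step 52: x=[7.3703] v=[-0.4902]
Step 53: x=[7.3458] v=[-0.4896]
Step 54: x=[7.3214] v=[-0.4886]
Step 55: x=[7.2970] v=[-0.4871]
Step 56: x=[7.2727] v=[-0.4852]
Step 57: x=[7.2486] v=[-0.4828]
Step 58: x=[7.2246] v=[-0.4800]
Step 59: x=[7.2008] v=[-0.4767]
Step 60: x=[7.1772] v=[-0.4730]
Step 61: x=[7.1538] v=[-0.4688]
Step 62: x=[7.1306] v=[-0.4642]
Step 63: x=[7.1076] v=[-0.4592]
Step 64: x=[7.0849] v=[-0.4537]
Step 65: x=[7.0625] v=[-0.4478]
Step 66: x=[7.0404] v=[-0.4415]
Step 67: x=[7.0187] v=[-0.4348]
Step 68: x=[6.9973] v=[-0.4277]
Step 69: x=[6.9763] v=[-0.4202]
Step 70: x=[6.9557] v=[-0.4123]
Step 71: x=[6.9355] v=[-0.4040]
Step 72: x=[6.9157] v=[-0.3953]
Step 73: x=[6.8964] v=[-0.3862]
Step 74: x=[6.8776] v=[-0.3768]
v[0] did not become non-negative within 74 steps; using fallback time=3.7000

Answer: 3.7000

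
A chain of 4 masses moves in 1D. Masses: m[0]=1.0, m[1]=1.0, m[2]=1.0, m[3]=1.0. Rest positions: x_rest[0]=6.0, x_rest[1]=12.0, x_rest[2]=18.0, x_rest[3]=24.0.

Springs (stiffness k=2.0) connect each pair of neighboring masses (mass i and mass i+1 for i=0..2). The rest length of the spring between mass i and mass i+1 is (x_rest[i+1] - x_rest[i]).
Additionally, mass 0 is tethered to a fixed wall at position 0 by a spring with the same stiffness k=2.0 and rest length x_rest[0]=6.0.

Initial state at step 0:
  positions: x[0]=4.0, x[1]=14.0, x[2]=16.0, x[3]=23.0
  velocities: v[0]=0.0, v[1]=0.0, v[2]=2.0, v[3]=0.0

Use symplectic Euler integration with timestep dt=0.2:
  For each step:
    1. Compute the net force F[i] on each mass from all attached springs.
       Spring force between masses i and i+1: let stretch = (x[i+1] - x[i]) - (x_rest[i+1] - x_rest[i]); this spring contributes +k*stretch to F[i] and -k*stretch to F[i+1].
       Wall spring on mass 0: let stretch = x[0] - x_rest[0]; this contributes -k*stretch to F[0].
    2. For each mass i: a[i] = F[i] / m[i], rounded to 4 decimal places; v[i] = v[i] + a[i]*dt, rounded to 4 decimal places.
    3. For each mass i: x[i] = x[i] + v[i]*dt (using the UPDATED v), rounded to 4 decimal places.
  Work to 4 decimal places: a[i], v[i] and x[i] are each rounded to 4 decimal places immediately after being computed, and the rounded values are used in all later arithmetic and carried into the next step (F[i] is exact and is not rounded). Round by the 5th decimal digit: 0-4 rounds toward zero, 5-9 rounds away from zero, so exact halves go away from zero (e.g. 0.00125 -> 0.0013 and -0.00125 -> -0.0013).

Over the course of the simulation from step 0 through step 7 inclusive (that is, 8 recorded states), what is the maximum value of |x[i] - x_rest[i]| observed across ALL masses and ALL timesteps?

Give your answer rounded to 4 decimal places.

Step 0: x=[4.0000 14.0000 16.0000 23.0000] v=[0.0000 0.0000 2.0000 0.0000]
Step 1: x=[4.4800 13.3600 16.8000 22.9200] v=[2.4000 -3.2000 4.0000 -0.4000]
Step 2: x=[5.3120 12.2848 17.8144 22.8304] v=[4.1600 -5.3760 5.0720 -0.4480]
Step 3: x=[6.2769 11.0941 18.7877 22.8195] v=[4.8243 -5.9533 4.8666 -0.0544]
Step 4: x=[7.1250 10.1336 19.4681 22.9661] v=[4.2404 -4.8027 3.4019 0.7329]
Step 5: x=[7.6438 9.6791 19.6816 23.3128] v=[2.5938 -2.2723 1.0673 1.7337]
Step 6: x=[7.7139 9.8620 19.3854 23.8490] v=[0.3504 0.9146 -1.4812 2.6812]
Step 7: x=[7.3387 10.6349 18.6844 24.5082] v=[-1.8759 3.8647 -3.5051 3.2958]
Max displacement = 2.3209

Answer: 2.3209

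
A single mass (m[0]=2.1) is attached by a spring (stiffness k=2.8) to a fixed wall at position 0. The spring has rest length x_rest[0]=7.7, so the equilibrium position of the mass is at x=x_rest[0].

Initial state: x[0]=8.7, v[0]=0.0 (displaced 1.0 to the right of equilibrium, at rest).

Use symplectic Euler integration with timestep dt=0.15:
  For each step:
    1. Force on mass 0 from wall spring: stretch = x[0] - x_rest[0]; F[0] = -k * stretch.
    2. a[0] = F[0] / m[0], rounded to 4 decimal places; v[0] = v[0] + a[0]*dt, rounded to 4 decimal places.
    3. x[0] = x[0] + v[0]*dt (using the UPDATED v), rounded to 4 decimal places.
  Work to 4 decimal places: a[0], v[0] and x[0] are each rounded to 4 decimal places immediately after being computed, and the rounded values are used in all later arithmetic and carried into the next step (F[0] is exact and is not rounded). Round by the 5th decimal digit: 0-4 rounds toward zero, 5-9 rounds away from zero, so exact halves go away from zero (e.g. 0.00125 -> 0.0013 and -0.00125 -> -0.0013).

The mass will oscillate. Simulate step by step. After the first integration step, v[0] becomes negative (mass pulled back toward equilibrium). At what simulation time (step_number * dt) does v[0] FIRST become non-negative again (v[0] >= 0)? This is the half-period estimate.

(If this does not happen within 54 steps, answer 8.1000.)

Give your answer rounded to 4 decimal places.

Step 0: x=[8.7000] v=[0.0000]
Step 1: x=[8.6700] v=[-0.2000]
Step 2: x=[8.6109] v=[-0.3940]
Step 3: x=[8.5245] v=[-0.5762]
Step 4: x=[8.4133] v=[-0.7411]
Step 5: x=[8.2807] v=[-0.8838]
Step 6: x=[8.1307] v=[-0.9999]
Step 7: x=[7.9678] v=[-1.0860]
Step 8: x=[7.7969] v=[-1.1396]
Step 9: x=[7.6231] v=[-1.1590]
Step 10: x=[7.4516] v=[-1.1436]
Step 11: x=[7.2875] v=[-1.0939]
Step 12: x=[7.1358] v=[-1.0114]
Step 13: x=[7.0010] v=[-0.8986]
Step 14: x=[6.8872] v=[-0.7588]
Step 15: x=[6.7978] v=[-0.5962]
Step 16: x=[6.7354] v=[-0.4158]
Step 17: x=[6.7020] v=[-0.2229]
Step 18: x=[6.6985] v=[-0.0233]
Step 19: x=[6.7251] v=[0.1770]
First v>=0 after going negative at step 19, time=2.8500

Answer: 2.8500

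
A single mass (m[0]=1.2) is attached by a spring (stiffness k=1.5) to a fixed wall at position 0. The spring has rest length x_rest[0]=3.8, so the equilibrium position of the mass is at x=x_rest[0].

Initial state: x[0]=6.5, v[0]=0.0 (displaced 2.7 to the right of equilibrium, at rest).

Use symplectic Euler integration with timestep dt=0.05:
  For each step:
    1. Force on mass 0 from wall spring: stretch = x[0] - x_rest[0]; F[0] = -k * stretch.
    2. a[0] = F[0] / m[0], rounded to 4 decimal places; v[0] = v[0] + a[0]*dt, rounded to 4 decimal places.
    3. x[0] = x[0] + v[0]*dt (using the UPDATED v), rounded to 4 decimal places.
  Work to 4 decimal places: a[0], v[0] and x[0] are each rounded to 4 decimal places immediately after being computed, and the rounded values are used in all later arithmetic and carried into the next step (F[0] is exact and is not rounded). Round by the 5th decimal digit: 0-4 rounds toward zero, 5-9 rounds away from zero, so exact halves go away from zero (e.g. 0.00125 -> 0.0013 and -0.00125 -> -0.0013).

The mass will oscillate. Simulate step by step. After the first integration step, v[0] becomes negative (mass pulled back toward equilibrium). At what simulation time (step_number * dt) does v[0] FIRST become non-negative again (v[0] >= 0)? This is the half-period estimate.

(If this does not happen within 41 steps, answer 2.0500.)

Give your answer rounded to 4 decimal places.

Answer: 2.0500

Derivation:
Step 0: x=[6.5000] v=[0.0000]
Step 1: x=[6.4916] v=[-0.1688]
Step 2: x=[6.4748] v=[-0.3370]
Step 3: x=[6.4496] v=[-0.5042]
Step 4: x=[6.4161] v=[-0.6698]
Step 5: x=[6.3744] v=[-0.8333]
Step 6: x=[6.3247] v=[-0.9942]
Step 7: x=[6.2671] v=[-1.1520]
Step 8: x=[6.2018] v=[-1.3062]
Step 9: x=[6.1290] v=[-1.4563]
Step 10: x=[6.0489] v=[-1.6019]
Step 11: x=[5.9618] v=[-1.7425]
Step 12: x=[5.8679] v=[-1.8776]
Step 13: x=[5.7676] v=[-2.0068]
Step 14: x=[5.6611] v=[-2.1298]
Step 15: x=[5.5488] v=[-2.2461]
Step 16: x=[5.4310] v=[-2.3554]
Step 17: x=[5.3081] v=[-2.4573]
Step 18: x=[5.1805] v=[-2.5516]
Step 19: x=[5.0486] v=[-2.6379]
Step 20: x=[4.9128] v=[-2.7159]
Step 21: x=[4.7735] v=[-2.7855]
Step 22: x=[4.6312] v=[-2.8463]
Step 23: x=[4.4863] v=[-2.8983]
Step 24: x=[4.3392] v=[-2.9412]
Step 25: x=[4.1905] v=[-2.9749]
Step 26: x=[4.0405] v=[-2.9993]
Step 27: x=[3.8898] v=[-3.0143]
Step 28: x=[3.7388] v=[-3.0199]
Step 29: x=[3.5880] v=[-3.0161]
Step 30: x=[3.4379] v=[-3.0029]
Step 31: x=[3.2889] v=[-2.9803]
Step 32: x=[3.1415] v=[-2.9484]
Step 33: x=[2.9961] v=[-2.9072]
Step 34: x=[2.8533] v=[-2.8570]
Step 35: x=[2.7134] v=[-2.7978]
Step 36: x=[2.5769] v=[-2.7299]
Step 37: x=[2.4442] v=[-2.6535]
Step 38: x=[2.3158] v=[-2.5688]
Step 39: x=[2.1920] v=[-2.4760]
Step 40: x=[2.0732] v=[-2.3755]
Step 41: x=[1.9598] v=[-2.2676]
v[0] did not become non-negative within 41 steps; using fallback time=2.0500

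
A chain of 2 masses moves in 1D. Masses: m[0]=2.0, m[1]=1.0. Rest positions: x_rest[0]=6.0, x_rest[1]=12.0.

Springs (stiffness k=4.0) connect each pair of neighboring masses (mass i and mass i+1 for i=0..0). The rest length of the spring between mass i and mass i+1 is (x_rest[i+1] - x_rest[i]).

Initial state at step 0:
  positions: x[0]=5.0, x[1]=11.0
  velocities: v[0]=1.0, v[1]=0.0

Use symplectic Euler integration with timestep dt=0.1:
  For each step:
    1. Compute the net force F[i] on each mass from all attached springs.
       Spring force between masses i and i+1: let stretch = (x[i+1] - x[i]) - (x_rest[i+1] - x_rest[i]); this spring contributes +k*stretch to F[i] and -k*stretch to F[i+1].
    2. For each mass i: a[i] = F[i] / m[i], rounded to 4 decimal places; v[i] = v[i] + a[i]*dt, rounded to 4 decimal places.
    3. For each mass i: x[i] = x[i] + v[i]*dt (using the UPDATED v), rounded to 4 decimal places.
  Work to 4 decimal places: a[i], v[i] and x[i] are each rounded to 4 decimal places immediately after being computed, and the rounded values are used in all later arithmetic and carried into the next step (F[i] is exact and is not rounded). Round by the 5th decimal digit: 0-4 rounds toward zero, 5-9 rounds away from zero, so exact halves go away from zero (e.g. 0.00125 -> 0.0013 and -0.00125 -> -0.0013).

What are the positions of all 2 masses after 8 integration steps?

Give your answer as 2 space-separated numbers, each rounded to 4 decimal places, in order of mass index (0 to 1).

Answer: 5.6600 11.2801

Derivation:
Step 0: x=[5.0000 11.0000] v=[1.0000 0.0000]
Step 1: x=[5.1000 11.0000] v=[1.0000 0.0000]
Step 2: x=[5.1980 11.0040] v=[0.9800 0.0400]
Step 3: x=[5.2921 11.0158] v=[0.9412 0.1176]
Step 4: x=[5.3807 11.0386] v=[0.8859 0.2281]
Step 5: x=[5.4625 11.0751] v=[0.8175 0.3649]
Step 6: x=[5.5365 11.1271] v=[0.7400 0.5199]
Step 7: x=[5.6023 11.1955] v=[0.6581 0.6837]
Step 8: x=[5.6600 11.2801] v=[0.5767 0.8464]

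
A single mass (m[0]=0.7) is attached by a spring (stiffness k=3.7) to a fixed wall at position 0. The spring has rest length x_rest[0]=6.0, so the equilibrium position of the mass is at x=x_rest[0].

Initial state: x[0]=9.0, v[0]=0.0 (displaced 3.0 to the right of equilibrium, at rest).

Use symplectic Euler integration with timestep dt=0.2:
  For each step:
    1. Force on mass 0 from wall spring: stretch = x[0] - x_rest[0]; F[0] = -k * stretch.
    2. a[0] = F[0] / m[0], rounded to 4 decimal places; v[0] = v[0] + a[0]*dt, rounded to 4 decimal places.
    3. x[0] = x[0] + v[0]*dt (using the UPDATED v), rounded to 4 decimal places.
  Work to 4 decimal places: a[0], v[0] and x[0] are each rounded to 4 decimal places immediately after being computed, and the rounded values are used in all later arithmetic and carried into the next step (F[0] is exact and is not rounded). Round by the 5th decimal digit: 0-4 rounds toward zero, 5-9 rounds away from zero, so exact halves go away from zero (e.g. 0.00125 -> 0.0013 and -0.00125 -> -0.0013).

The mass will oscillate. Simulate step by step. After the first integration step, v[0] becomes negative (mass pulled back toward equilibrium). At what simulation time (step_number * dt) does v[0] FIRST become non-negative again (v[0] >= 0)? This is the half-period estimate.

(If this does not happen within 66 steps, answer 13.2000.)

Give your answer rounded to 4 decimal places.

Answer: 1.4000

Derivation:
Step 0: x=[9.0000] v=[0.0000]
Step 1: x=[8.3657] v=[-3.1714]
Step 2: x=[7.2312] v=[-5.6723]
Step 3: x=[5.8364] v=[-6.9739]
Step 4: x=[4.4762] v=[-6.8010]
Step 5: x=[3.4382] v=[-5.1901]
Step 6: x=[2.9418] v=[-2.4819]
Step 7: x=[3.0920] v=[0.7511]
First v>=0 after going negative at step 7, time=1.4000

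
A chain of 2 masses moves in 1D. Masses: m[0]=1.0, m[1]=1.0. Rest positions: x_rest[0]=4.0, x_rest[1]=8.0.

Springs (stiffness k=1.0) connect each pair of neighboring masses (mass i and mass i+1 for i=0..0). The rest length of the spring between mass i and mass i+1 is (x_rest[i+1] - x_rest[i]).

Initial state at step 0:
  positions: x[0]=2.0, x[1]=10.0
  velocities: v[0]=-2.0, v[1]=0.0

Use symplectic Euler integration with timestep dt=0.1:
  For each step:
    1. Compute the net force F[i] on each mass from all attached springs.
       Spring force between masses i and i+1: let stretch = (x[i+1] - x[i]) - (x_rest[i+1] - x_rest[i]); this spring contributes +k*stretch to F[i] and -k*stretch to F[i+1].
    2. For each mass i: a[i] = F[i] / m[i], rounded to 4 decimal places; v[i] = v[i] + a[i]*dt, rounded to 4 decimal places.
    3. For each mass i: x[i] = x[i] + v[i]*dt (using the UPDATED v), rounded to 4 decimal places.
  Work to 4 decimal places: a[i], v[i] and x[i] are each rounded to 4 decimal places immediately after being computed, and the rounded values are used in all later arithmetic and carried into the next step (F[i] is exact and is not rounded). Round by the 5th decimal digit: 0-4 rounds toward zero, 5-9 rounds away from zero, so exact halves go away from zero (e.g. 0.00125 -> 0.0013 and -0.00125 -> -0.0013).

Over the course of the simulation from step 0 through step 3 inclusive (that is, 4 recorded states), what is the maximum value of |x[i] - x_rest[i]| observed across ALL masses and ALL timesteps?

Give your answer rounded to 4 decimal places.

Answer: 2.3560

Derivation:
Step 0: x=[2.0000 10.0000] v=[-2.0000 0.0000]
Step 1: x=[1.8400 9.9600] v=[-1.6000 -0.4000]
Step 2: x=[1.7212 9.8788] v=[-1.1880 -0.8120]
Step 3: x=[1.6440 9.7560] v=[-0.7722 -1.2278]
Max displacement = 2.3560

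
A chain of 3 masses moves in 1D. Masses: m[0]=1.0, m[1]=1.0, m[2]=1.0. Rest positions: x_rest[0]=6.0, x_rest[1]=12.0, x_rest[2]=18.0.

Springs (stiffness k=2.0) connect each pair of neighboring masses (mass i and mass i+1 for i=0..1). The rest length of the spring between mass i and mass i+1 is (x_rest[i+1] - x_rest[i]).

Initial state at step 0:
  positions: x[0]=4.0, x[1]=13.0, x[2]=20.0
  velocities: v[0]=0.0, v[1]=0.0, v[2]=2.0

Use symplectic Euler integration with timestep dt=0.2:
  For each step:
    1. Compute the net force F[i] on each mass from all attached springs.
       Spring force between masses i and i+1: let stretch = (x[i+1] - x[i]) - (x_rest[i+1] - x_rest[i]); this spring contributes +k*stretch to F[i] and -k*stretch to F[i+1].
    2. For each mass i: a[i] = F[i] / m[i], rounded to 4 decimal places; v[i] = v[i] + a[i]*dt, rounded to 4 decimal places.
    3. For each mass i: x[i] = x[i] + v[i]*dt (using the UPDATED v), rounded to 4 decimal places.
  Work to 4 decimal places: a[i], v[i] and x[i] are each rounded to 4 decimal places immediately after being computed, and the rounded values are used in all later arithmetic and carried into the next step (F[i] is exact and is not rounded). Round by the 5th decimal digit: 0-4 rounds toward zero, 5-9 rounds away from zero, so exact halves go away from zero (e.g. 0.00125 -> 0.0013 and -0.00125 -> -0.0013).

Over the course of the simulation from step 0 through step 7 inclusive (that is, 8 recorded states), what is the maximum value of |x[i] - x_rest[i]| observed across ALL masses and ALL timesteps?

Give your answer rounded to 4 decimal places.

Step 0: x=[4.0000 13.0000 20.0000] v=[0.0000 0.0000 2.0000]
Step 1: x=[4.2400 12.8400 20.3200] v=[1.2000 -0.8000 1.6000]
Step 2: x=[4.6880 12.5904 20.5216] v=[2.2400 -1.2480 1.0080]
Step 3: x=[5.2882 12.3431 20.5687] v=[3.0010 -1.2365 0.2355]
Step 4: x=[5.9728 12.1895 20.4378] v=[3.4230 -0.7682 -0.6547]
Step 5: x=[6.6747 12.1984 20.1270] v=[3.5097 0.0444 -1.5540]
Step 6: x=[7.3385 12.3997 19.6619] v=[3.3192 1.0064 -2.3254]
Step 7: x=[7.9272 12.7771 19.0958] v=[2.9437 1.8868 -2.8303]
Max displacement = 2.5687

Answer: 2.5687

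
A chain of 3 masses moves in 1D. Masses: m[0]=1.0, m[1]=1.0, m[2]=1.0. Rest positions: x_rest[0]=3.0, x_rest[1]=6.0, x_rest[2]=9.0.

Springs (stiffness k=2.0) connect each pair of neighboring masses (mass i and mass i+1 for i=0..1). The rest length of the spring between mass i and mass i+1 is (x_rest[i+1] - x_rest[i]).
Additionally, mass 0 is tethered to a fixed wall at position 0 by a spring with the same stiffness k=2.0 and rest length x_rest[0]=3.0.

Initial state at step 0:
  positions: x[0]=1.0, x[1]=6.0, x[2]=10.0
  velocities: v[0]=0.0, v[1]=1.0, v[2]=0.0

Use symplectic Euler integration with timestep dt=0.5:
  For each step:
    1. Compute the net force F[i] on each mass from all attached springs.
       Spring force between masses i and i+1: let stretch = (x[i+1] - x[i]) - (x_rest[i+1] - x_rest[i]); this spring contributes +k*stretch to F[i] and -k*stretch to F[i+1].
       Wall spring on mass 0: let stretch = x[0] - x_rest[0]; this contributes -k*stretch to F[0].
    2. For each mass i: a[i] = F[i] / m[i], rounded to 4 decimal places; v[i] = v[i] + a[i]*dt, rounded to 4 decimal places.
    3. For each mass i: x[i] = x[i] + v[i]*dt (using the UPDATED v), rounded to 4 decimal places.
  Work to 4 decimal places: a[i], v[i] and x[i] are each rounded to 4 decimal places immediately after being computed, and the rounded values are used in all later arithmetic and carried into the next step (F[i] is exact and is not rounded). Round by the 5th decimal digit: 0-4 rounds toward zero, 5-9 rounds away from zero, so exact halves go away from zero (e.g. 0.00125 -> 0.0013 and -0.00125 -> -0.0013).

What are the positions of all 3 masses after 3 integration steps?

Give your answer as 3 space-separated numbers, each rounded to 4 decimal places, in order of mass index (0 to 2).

Answer: 5.1250 7.1250 8.2500

Derivation:
Step 0: x=[1.0000 6.0000 10.0000] v=[0.0000 1.0000 0.0000]
Step 1: x=[3.0000 6.0000 9.5000] v=[4.0000 0.0000 -1.0000]
Step 2: x=[5.0000 6.2500 8.7500] v=[4.0000 0.5000 -1.5000]
Step 3: x=[5.1250 7.1250 8.2500] v=[0.2500 1.7500 -1.0000]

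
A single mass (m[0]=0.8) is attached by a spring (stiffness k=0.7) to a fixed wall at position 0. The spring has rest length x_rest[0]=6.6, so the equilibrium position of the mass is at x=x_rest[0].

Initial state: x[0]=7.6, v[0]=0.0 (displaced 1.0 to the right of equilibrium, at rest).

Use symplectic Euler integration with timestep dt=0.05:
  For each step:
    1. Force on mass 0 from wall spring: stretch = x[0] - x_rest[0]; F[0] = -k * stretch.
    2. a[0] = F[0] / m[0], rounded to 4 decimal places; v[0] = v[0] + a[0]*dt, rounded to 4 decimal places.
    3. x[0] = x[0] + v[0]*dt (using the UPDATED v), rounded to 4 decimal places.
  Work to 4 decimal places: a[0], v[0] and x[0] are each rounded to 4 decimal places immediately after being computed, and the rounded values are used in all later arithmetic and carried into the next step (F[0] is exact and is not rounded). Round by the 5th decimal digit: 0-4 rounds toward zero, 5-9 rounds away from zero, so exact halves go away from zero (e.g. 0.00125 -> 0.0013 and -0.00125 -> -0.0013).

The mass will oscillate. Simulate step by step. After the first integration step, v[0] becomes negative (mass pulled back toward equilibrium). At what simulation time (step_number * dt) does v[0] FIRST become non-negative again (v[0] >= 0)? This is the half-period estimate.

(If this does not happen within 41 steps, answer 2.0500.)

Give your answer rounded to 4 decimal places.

Step 0: x=[7.6000] v=[0.0000]
Step 1: x=[7.5978] v=[-0.0438]
Step 2: x=[7.5934] v=[-0.0875]
Step 3: x=[7.5869] v=[-0.1310]
Step 4: x=[7.5782] v=[-0.1742]
Step 5: x=[7.5674] v=[-0.2170]
Step 6: x=[7.5544] v=[-0.2593]
Step 7: x=[7.5393] v=[-0.3011]
Step 8: x=[7.5222] v=[-0.3422]
Step 9: x=[7.5031] v=[-0.3825]
Step 10: x=[7.4820] v=[-0.4220]
Step 11: x=[7.4590] v=[-0.4606]
Step 12: x=[7.4341] v=[-0.4982]
Step 13: x=[7.4074] v=[-0.5347]
Step 14: x=[7.3789] v=[-0.5700]
Step 15: x=[7.3487] v=[-0.6041]
Step 16: x=[7.3169] v=[-0.6369]
Step 17: x=[7.2835] v=[-0.6683]
Step 18: x=[7.2486] v=[-0.6982]
Step 19: x=[7.2123] v=[-0.7266]
Step 20: x=[7.1746] v=[-0.7534]
Step 21: x=[7.1357] v=[-0.7785]
Step 22: x=[7.0956] v=[-0.8019]
Step 23: x=[7.0544] v=[-0.8236]
Step 24: x=[7.0122] v=[-0.8435]
Step 25: x=[6.9691] v=[-0.8615]
Step 26: x=[6.9252] v=[-0.8777]
Step 27: x=[6.8806] v=[-0.8919]
Step 28: x=[6.8354] v=[-0.9042]
Step 29: x=[6.7897] v=[-0.9145]
Step 30: x=[6.7436] v=[-0.9228]
Step 31: x=[6.6971] v=[-0.9291]
Step 32: x=[6.6504] v=[-0.9334]
Step 33: x=[6.6036] v=[-0.9356]
Step 34: x=[6.5568] v=[-0.9358]
Step 35: x=[6.5101] v=[-0.9339]
Step 36: x=[6.4636] v=[-0.9300]
Step 37: x=[6.4174] v=[-0.9240]
Step 38: x=[6.3716] v=[-0.9160]
Step 39: x=[6.3263] v=[-0.9060]
Step 40: x=[6.2816] v=[-0.8940]
Step 41: x=[6.2376] v=[-0.8801]
v[0] did not become non-negative within 41 steps; using fallback time=2.0500

Answer: 2.0500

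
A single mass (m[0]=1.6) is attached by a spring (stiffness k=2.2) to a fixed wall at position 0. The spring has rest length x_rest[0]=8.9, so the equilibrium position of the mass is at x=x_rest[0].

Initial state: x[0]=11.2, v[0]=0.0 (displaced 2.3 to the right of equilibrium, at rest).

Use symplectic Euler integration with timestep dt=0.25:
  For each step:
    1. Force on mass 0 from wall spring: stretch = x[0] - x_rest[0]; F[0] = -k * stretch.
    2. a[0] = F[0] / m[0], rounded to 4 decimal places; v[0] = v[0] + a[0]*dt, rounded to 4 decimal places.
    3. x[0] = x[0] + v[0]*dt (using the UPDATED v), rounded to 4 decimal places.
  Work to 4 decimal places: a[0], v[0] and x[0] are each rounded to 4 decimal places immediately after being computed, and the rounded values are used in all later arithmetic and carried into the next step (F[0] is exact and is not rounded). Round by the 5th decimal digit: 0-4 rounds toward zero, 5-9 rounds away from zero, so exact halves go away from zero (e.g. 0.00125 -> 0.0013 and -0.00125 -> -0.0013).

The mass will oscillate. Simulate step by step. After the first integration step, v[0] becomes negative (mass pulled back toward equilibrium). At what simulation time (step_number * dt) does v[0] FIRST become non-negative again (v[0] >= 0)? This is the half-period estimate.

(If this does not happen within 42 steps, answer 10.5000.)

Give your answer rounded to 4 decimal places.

Step 0: x=[11.2000] v=[0.0000]
Step 1: x=[11.0024] v=[-0.7906]
Step 2: x=[10.6241] v=[-1.5133]
Step 3: x=[10.0976] v=[-2.1060]
Step 4: x=[9.4682] v=[-2.5177]
Step 5: x=[8.7900] v=[-2.7130]
Step 6: x=[8.1212] v=[-2.6752]
Step 7: x=[7.5193] v=[-2.4075]
Step 8: x=[7.0361] v=[-1.9329]
Step 9: x=[6.7131] v=[-1.2922]
Step 10: x=[6.5780] v=[-0.5405]
Step 11: x=[6.6424] v=[0.2577]
First v>=0 after going negative at step 11, time=2.7500

Answer: 2.7500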